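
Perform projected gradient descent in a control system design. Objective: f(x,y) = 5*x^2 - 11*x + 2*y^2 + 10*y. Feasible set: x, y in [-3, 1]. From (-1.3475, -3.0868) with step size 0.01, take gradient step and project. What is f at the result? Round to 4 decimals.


Step 1: Compute gradient at (-1.3475, -3.0868).
grad_x = 2*5*-1.3475 - 11 = -24.475
grad_y = 2*2*-3.0868 + 10 = -2.3472
Step 2: Gradient step.
x_raw = -1.3475 - 0.01*-24.475 = -1.1028
y_raw = -3.0868 - 0.01*-2.3472 = -3.0633
Step 3: Project onto [-3, 1].
x_proj = clip(-1.1028) = -1.1028
y_proj = clip(-3.0633) = -3.0
Step 4: Evaluate f.
f(-1.1028, -3.0) = 6.2105


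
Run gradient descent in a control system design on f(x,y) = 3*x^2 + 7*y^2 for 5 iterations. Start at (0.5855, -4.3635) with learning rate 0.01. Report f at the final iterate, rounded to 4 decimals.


Gradient descent on f(x,y) = 3*x^2 + 7*y^2.
Starting point: (0.5855, -4.3635), alpha = 0.01
Step 1: grad_x = 2*3*0.5855 = 3.513, grad_y = 2*7*-4.3635 = -61.089
  x_1 = 0.5855 - 0.01*3.513 = 0.5504
  y_1 = -4.3635 - 0.01*-61.089 = -3.7526
Step 2: grad_x = 2*3*0.5504 = 3.3022, grad_y = 2*7*-3.7526 = -52.5365
  x_2 = 0.5504 - 0.01*3.3022 = 0.5173
  y_2 = -3.7526 - 0.01*-52.5365 = -3.2272
Step 3: grad_x = 2*3*0.5173 = 3.1041, grad_y = 2*7*-3.2272 = -45.1814
  x_3 = 0.5173 - 0.01*3.1041 = 0.4863
  y_3 = -3.2272 - 0.01*-45.1814 = -2.7754
Step 4: grad_x = 2*3*0.4863 = 2.9178, grad_y = 2*7*-2.7754 = -38.856
  x_4 = 0.4863 - 0.01*2.9178 = 0.4571
  y_4 = -2.7754 - 0.01*-38.856 = -2.3869
Step 5: grad_x = 2*3*0.4571 = 2.7428, grad_y = 2*7*-2.3869 = -33.4162
  x_5 = 0.4571 - 0.01*2.7428 = 0.4297
  y_5 = -2.3869 - 0.01*-33.4162 = -2.0527
f(0.4297, -2.0527) = 3*0.4297^2 + 7*(-2.0527)^2 = 30.0492


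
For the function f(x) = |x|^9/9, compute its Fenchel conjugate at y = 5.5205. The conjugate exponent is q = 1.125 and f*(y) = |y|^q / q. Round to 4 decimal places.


The conjugate exponent q satisfies 1/p + 1/q = 1.
p = 9, so q = 9/(9 - 1) = 1.125
|y|^q = 5.5205^1.125 = 6.8348
f*(5.5205) = 6.8348 / 1.125 = 6.0754


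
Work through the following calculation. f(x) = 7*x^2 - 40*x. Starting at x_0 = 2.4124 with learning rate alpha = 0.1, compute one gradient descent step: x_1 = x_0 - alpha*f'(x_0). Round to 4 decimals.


We compute the gradient at x_0 and apply the update.
f'(x) = 14*x - 40
f'(2.4124) = 14*2.4124 - 40 = -6.2264
x_1 = 2.4124 - 0.1*-6.2264 = 3.035


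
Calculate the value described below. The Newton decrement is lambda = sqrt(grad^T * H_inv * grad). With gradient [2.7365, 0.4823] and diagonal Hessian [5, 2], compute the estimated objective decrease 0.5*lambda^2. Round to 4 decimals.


Step 1: H is diagonal, so H^(-1) * g = [0.5473, 0.2412].
Step 2: g^T H^(-1) g = sum_i g_i^2 / H_ii
  = (2.7365)^2/5 + (0.4823)^2/2
  = 1.4977 + 0.1163 = 1.614
Step 3: Objective decrease = 0.5 * g^T H^(-1) g = 0.807


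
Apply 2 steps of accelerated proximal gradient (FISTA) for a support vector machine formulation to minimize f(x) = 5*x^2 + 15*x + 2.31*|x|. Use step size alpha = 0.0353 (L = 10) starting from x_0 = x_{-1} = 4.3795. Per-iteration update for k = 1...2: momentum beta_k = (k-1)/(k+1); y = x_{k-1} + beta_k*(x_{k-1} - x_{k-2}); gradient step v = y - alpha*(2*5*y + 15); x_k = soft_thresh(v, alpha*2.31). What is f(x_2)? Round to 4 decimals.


FISTA on f(x) = 5*x^2 + 15*x + 2.31*|x|
L = 10, alpha = 0.0353
Iteration 1: beta = 0.0, y = 4.3795 + 0.0*(4.3795 - 4.3795) = 4.3795
  grad(y) = 58.795, v = y - alpha*grad = 2.304
  prox(v) = soft_thresh(2.304, 0.0815) = 2.2225
Iteration 2: beta = 0.3333, y = 2.2225 + 0.3333*(2.2225 - 4.3795) = 1.5035
  grad(y) = 30.0349, v = y - alpha*grad = 0.4433
  prox(v) = soft_thresh(0.4433, 0.0815) = 0.3617
f(x_2) = 5*0.3617^2 + 15*0.3617 + 2.31*|0.3617| = 6.9155


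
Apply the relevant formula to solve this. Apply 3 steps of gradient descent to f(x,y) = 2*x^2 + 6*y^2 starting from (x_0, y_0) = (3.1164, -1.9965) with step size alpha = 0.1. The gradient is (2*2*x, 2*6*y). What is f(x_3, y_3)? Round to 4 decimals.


Gradient descent on f(x,y) = 2*x^2 + 6*y^2.
Starting point: (3.1164, -1.9965), alpha = 0.1
Step 1: grad_x = 2*2*3.1164 = 12.4656, grad_y = 2*6*-1.9965 = -23.958
  x_1 = 3.1164 - 0.1*12.4656 = 1.8698
  y_1 = -1.9965 - 0.1*-23.958 = 0.3993
Step 2: grad_x = 2*2*1.8698 = 7.4794, grad_y = 2*6*0.3993 = 4.7916
  x_2 = 1.8698 - 0.1*7.4794 = 1.1219
  y_2 = 0.3993 - 0.1*4.7916 = -0.0799
Step 3: grad_x = 2*2*1.1219 = 4.4876, grad_y = 2*6*-0.0799 = -0.9583
  x_3 = 1.1219 - 0.1*4.4876 = 0.6731
  y_3 = -0.0799 - 0.1*-0.9583 = 0.016
f(0.6731, 0.016) = 2*0.6731^2 + 6*0.016^2 = 0.9078


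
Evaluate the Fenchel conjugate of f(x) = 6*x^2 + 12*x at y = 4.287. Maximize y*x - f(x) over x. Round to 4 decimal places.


f*(y) = sup_x {y*x - a*x^2 - b*x} = sup_x {(y-b)*x - a*x^2}
FOC: (y - b) - 2a*x = 0 => x* = (y - b)/(2a)
x* = (4.287 - 12)/(2*6) = -0.6428
f*(4.287) = (y-b)^2/(4a) = (4.287 - 12)^2/(4*6)
= 59.4904/24 = 2.4788


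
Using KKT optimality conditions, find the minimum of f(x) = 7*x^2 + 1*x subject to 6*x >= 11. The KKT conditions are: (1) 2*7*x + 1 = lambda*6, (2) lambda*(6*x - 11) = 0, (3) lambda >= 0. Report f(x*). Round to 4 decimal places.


Step 1: Try lambda = 0 (constraint inactive).
x_unc = -1/(2*7) = -0.0714
Check: 6*-0.0714 = -0.4284 < 11 -- violated!
Step 2: Constraint must be active: 6*x = 11
x* = 11/6 = 1.8333 (rounded; the exact value 11/6 is used below)
lambda = (2*7*(11/6) + 1)/6 = 4.4444
Step 3: Compute optimal value.
f(x*) = 7*(11/6)^2 + 1*(11/6) = 25.3611


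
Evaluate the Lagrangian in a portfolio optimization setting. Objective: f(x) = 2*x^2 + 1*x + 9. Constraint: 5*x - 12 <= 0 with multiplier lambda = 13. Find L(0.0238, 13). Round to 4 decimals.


Step 1: Evaluate f(x).
f(0.0238) = 2*0.0238^2 + 1*0.0238 + 9 = 9.0249
Step 2: Evaluate g(x).
g(0.0238) = 5*0.0238 - 12 = -11.881
Step 3: Compute Lagrangian.
L = 9.0249 + 13*-11.881 = -145.4281


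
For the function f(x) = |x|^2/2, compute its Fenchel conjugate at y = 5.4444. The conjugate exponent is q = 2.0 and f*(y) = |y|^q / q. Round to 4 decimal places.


The conjugate exponent q satisfies 1/p + 1/q = 1.
p = 2, so q = 2/(2 - 1) = 2.0
|y|^q = 5.4444^2.0 = 29.6415
f*(5.4444) = 29.6415 / 2.0 = 14.8207


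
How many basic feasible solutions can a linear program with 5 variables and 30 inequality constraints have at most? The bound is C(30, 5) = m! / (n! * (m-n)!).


Each vertex corresponds to some choice of n active constraints out of m, so the number of vertices is at most C(m, n) = m! / (n!(m-n)!).
m = 30, n = 5
Numerator: 30 * 29 * 28 * 27 * 26
Denominator: 5! = 120
C(30, 5) = 142506


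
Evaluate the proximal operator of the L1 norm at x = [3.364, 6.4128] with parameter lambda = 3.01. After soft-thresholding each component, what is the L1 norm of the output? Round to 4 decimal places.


Soft-thresholding with lambda = 3.01:
prox(3.364) = sign(3.364)*max(|3.364| - 3.01, 0) = 0.354
prox(6.4128) = sign(6.4128)*max(|6.4128| - 3.01, 0) = 3.4028
prox(x) = [0.354, 3.4028]
||prox(x)||_1 = 0.354 + 3.4028 = 3.7568


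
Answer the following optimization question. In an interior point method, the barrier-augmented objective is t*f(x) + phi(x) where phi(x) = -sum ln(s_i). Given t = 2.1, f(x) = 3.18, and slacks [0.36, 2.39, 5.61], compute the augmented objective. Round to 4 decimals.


Step 1: Compute log-barrier.
ln values: [-1.0217, 0.8713, 1.7246]
phi = -(-1.0217 + 0.8713 + 1.7246) = -1.5742
Step 2: Compute augmented objective.
t*f(x) = 2.1*3.18 = 6.678
Total = 6.678 - 1.5742 = 5.1038


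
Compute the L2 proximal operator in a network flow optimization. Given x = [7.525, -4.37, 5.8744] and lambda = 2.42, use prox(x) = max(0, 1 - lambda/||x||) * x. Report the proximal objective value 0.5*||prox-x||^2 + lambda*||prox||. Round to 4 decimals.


Step 1: Compute ||x||.
||x|| = 10.4991
Step 2: Compute scaling factor.
scale = max(0, 1 - 2.42/10.4991) = 0.7695
Step 3: prox(x) = [5.7905, -3.3627, 4.5204]
||prox(x)|| = 8.0791
Step 4: Proximal objective.
0.5*||prox-x||^2 = 2.9282
lambda*||prox|| = 19.5514
Total = 22.4796


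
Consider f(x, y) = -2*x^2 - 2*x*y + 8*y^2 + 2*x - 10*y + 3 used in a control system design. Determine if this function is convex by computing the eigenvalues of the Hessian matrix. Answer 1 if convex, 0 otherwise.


The Hessian of f(x,y) = -2*x^2 - 2*x*y + 8*y^2 + 2*x - 10*y + 3 is:
H = [[-4, -2], [-2, 16]]
Trace = -4 + 16 = 12
Determinant = -4*16 - (-2)^2 = -68
Discriminant = (12)^2 - 4*-68 = 416.0
Eigenvalues: lambda_1 = -4.198, lambda_2 = 16.198
The function is not convex.

0


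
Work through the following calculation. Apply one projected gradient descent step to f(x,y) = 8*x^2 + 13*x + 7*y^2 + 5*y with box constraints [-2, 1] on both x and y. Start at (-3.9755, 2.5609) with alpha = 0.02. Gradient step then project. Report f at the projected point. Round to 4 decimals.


Step 1: Compute gradient at (-3.9755, 2.5609).
grad_x = 2*8*-3.9755 + 13 = -50.608
grad_y = 2*7*2.5609 + 5 = 40.8526
Step 2: Gradient step.
x_raw = -3.9755 - 0.02*-50.608 = -2.9633
y_raw = 2.5609 - 0.02*40.8526 = 1.7438
Step 3: Project onto [-2, 1].
x_proj = clip(-2.9633) = -2.0
y_proj = clip(1.7438) = 1.0
Step 4: Evaluate f.
f(-2.0, 1.0) = 18.0


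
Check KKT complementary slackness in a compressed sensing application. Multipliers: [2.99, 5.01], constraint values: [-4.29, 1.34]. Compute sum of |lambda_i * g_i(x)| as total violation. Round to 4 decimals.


KKT complementary slackness check:
lambda_1 * g_1 = 2.99 * -4.29 = -12.8271
lambda_2 * g_2 = 5.01 * 1.34 = 6.7134
Total violation = 12.8271 + 6.7134 = 19.5405


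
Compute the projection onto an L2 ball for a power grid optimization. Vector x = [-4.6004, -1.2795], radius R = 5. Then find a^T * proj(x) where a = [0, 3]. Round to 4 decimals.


Step 1: Compute ||x|| (intermediates to 6 decimals).
||x|| = sqrt((-4.6004)^2 + (-1.2795)^2) = 4.775018
Step 2: Project.
Since ||x|| <= R, proj = x (no scaling needed).
proj(x) = [-4.6004, -1.2795]
Step 3: Dot product.
a^T * proj(x) = 0*(-4.6004) + 3*(-1.2795) = -3.8385


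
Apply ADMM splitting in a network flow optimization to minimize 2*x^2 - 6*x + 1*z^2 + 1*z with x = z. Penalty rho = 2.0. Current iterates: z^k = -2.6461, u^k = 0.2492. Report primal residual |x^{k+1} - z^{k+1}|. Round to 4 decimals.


ADMM iteration with rho = 2.0, z^k = -2.6461, u^k = 0.2492
Step 1: x-update.
Minimize 2*x^2 - 6*x + (2.0/2)*(x + 2.6461 + 0.2492)^2
FOC: (2*2 + 2.0)*x = 6 + 2.0*(-2.6461 - 0.2492)
x^{k+1} = 0.0349
Step 2: z-update.
Minimize 1*z^2 + 1*z + (2.0/2)*(0.0349 - z + 0.2492)^2
FOC: (2*1 + 2.0)*z = -1 + 2.0*(0.0349 + 0.2492)
z^{k+1} = -0.108
Step 3: u-update.
u^{k+1} = 0.2492 + 0.0349 + 0.108 = 0.3921
Step 4: Primal residual = |0.0349 + 0.108| = 0.1429


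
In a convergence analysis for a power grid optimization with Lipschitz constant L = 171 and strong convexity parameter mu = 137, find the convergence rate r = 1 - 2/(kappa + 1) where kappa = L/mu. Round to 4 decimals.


Step 1: Compute the condition number.
kappa = L/mu = 171/137 = 1.2482
Step 2: Compute the convergence rate.
r = 1 - 2/(kappa + 1) = 1 - 2*mu/(L + mu) = (L - mu)/(L + mu) = 34/308 = 0.1104


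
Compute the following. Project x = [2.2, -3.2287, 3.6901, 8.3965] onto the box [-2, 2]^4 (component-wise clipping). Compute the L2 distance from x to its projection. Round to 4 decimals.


Project each component onto [-2, 2].
clip(2.2) = 2.0, clip(-3.2287) = -2.0, clip(3.6901) = 2.0, clip(8.3965) = 2.0
Projection = [2.0, -2.0, 2.0, 2.0]
Squared diffs: [0.04, 1.5097, 2.8564, 40.9152]
Distance = sqrt(45.3213) = 6.7321


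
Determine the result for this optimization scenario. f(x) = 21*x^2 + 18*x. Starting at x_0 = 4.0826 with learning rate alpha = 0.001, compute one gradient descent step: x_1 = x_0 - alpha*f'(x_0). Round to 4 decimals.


We compute the gradient at x_0 and apply the update.
f'(x) = 42*x + 18
f'(4.0826) = 42*4.0826 + 18 = 189.4692
x_1 = 4.0826 - 0.001*189.4692 = 3.8931


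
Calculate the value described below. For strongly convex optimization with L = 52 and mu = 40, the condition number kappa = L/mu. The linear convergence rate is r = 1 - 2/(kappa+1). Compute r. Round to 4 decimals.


Step 1: Compute the condition number.
kappa = L/mu = 52/40 = 1.3
Step 2: Compute the convergence rate.
r = 1 - 2/(kappa + 1) = 1 - 2*mu/(L + mu) = (L - mu)/(L + mu) = 12/92 = 0.1304


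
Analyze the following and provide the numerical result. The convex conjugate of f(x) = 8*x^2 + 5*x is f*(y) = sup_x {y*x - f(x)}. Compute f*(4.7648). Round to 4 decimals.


f*(y) = sup_x {y*x - a*x^2 - b*x} = sup_x {(y-b)*x - a*x^2}
FOC: (y - b) - 2a*x = 0 => x* = (y - b)/(2a)
x* = (4.7648 - 5)/(2*8) = -0.0147
f*(4.7648) = (y-b)^2/(4a) = (4.7648 - 5)^2/(4*8)
= 0.0553/32 = 0.0017


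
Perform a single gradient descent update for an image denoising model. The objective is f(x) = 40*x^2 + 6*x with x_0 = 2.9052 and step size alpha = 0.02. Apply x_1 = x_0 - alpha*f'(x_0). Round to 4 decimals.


We compute the gradient at x_0 and apply the update.
f'(x) = 80*x + 6
f'(2.9052) = 80*2.9052 + 6 = 238.416
x_1 = 2.9052 - 0.02*238.416 = -1.8631


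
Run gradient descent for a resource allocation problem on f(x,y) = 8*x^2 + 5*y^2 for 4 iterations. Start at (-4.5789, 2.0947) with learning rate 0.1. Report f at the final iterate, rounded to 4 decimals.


Gradient descent on f(x,y) = 8*x^2 + 5*y^2.
Starting point: (-4.5789, 2.0947), alpha = 0.1
Step 1: grad_x = 2*8*-4.5789 = -73.2624, grad_y = 2*5*2.0947 = 20.947
  x_1 = -4.5789 - 0.1*-73.2624 = 2.7473
  y_1 = 2.0947 - 0.1*20.947 = 0.0
Step 2: grad_x = 2*8*2.7473 = 43.9574, grad_y = 2*5*0.0 = 0.0
  x_2 = 2.7473 - 0.1*43.9574 = -1.6484
  y_2 = 0.0 - 0.1*0.0 = 0.0
Step 3: grad_x = 2*8*-1.6484 = -26.3745, grad_y = 2*5*0.0 = 0.0
  x_3 = -1.6484 - 0.1*-26.3745 = 0.989
  y_3 = 0.0 - 0.1*0.0 = 0.0
Step 4: grad_x = 2*8*0.989 = 15.8247, grad_y = 2*5*0.0 = 0.0
  x_4 = 0.989 - 0.1*15.8247 = -0.5934
  y_4 = 0.0 - 0.1*0.0 = 0.0
f(-0.5934, 0.0) = 8*(-0.5934)^2 + 5*0.0^2 = 2.8172


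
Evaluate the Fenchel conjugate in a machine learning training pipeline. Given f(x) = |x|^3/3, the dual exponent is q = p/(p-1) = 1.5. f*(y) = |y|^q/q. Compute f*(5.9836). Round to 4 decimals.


The conjugate exponent q satisfies 1/p + 1/q = 1.
p = 3, so q = 3/(3 - 1) = 1.5
|y|^q = 5.9836^1.5 = 14.6367
f*(5.9836) = 14.6367 / 1.5 = 9.7578


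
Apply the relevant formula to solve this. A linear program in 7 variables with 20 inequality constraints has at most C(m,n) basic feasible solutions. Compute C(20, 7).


Each vertex corresponds to some choice of n active constraints out of m, so the number of vertices is at most C(m, n) = m! / (n!(m-n)!).
m = 20, n = 7
Numerator: 20 * 19 * 18 * 17 * 16 * 15 * 14
Denominator: 7! = 5040
C(20, 7) = 77520


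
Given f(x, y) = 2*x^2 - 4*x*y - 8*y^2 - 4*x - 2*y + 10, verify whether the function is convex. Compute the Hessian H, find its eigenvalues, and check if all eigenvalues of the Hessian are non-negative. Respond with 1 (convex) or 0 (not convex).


The Hessian of f(x,y) = 2*x^2 - 4*x*y - 8*y^2 - 4*x - 2*y + 10 is:
H = [[4, -4], [-4, -16]]
Trace = 4 - 16 = -12
Determinant = 4*-16 - (-4)^2 = -80
Discriminant = (-12)^2 - 4*-80 = 464.0
Eigenvalues: lambda_1 = -16.7703, lambda_2 = 4.7703
The function is not convex.

0


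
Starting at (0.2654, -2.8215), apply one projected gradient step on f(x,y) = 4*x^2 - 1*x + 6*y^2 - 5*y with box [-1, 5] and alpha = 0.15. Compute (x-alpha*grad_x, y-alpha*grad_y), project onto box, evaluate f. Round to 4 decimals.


Step 1: Compute gradient at (0.2654, -2.8215).
grad_x = 2*4*0.2654 - 1 = 1.1232
grad_y = 2*6*-2.8215 - 5 = -38.858
Step 2: Gradient step.
x_raw = 0.2654 - 0.15*1.1232 = 0.0969
y_raw = -2.8215 - 0.15*-38.858 = 3.0072
Step 3: Project onto [-1, 5].
x_proj = clip(0.0969) = 0.0969
y_proj = clip(3.0072) = 3.0072
Step 4: Evaluate f.
f(0.0969, 3.0072) = 39.1642


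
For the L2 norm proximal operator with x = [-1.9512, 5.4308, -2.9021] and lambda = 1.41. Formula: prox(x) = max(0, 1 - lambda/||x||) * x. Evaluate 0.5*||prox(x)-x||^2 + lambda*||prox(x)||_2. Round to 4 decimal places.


Step 1: Compute ||x||.
||x|| = 6.4593
Step 2: Compute scaling factor.
scale = max(0, 1 - 1.41/6.4593) = 0.7817
Step 3: prox(x) = [-1.5253, 4.2453, -2.2686]
||prox(x)|| = 5.0493
Step 4: Proximal objective.
0.5*||prox-x||^2 = 0.9941
lambda*||prox|| = 7.1195
Total = 8.1136


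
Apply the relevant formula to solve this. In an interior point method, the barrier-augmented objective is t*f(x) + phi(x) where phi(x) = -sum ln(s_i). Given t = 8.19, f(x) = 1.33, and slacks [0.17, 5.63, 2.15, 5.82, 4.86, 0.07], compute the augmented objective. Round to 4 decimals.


Step 1: Compute log-barrier.
ln values: [-1.772, 1.7281, 0.7655, 1.7613, 1.581, -2.6593]
phi = -(-1.772 + 1.7281 + 0.7655 + 1.7613 + 1.581 - 2.6593) = -1.4047
Step 2: Compute augmented objective.
t*f(x) = 8.19*1.33 = 10.8927
Total = 10.8927 - 1.4047 = 9.488


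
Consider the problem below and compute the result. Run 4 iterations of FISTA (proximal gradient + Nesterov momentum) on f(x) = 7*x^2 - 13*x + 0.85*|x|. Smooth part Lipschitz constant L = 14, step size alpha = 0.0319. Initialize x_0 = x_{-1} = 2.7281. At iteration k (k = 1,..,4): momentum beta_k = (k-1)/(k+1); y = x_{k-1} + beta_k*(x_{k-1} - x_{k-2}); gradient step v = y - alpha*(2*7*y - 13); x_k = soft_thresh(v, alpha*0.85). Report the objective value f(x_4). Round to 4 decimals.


FISTA on f(x) = 7*x^2 - 13*x + 0.85*|x|
L = 14, alpha = 0.0319
Iteration 1: beta = 0.0, y = 2.7281 + 0.0*(2.7281 - 2.7281) = 2.7281
  grad(y) = 25.1934, v = y - alpha*grad = 1.9244
  prox(v) = soft_thresh(1.9244, 0.0271) = 1.8973
Iteration 2: beta = 0.3333, y = 1.8973 + 0.3333*(1.8973 - 2.7281) = 1.6204
  grad(y) = 9.6854, v = y - alpha*grad = 1.3114
  prox(v) = soft_thresh(1.3114, 0.0271) = 1.2843
Iteration 3: beta = 0.5, y = 1.2843 + 0.5*(1.2843 - 1.8973) = 0.9778
  grad(y) = 0.6892, v = y - alpha*grad = 0.9558
  prox(v) = soft_thresh(0.9558, 0.0271) = 0.9287
Iteration 4: beta = 0.6, y = 0.9287 + 0.6*(0.9287 - 1.2843) = 0.7153
  grad(y) = -2.9853, v = y - alpha*grad = 0.8106
  prox(v) = soft_thresh(0.8106, 0.0271) = 0.7835
f(x_4) = 7*0.7835^2 - 13*0.7835 + 0.85*|0.7835| = -5.2224


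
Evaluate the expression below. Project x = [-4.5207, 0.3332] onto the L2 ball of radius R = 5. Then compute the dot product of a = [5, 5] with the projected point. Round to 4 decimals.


Step 1: Compute ||x|| (intermediates to 6 decimals).
||x|| = sqrt((-4.5207)^2 + 0.3332^2) = 4.532963
Step 2: Project.
Since ||x|| <= R, proj = x (no scaling needed).
proj(x) = [-4.5207, 0.3332]
Step 3: Dot product.
a^T * proj(x) = 5*(-4.5207) + 5*0.3332 = -20.9375


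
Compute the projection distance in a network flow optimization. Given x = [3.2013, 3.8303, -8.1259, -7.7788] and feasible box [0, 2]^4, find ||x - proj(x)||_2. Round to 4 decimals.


Project each component onto [0, 2].
clip(3.2013) = 2.0, clip(3.8303) = 2.0, clip(-8.1259) = 0.0, clip(-7.7788) = 0.0
Projection = [2.0, 2.0, 0.0, 0.0]
Squared diffs: [1.4431, 3.35, 66.0303, 60.5097]
Distance = sqrt(131.3331) = 11.4601


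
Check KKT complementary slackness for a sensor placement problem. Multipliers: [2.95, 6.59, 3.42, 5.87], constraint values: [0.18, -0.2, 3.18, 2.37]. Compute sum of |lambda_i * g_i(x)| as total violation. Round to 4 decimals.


KKT complementary slackness check:
lambda_1 * g_1 = 2.95 * 0.18 = 0.531
lambda_2 * g_2 = 6.59 * -0.2 = -1.318
lambda_3 * g_3 = 3.42 * 3.18 = 10.8756
lambda_4 * g_4 = 5.87 * 2.37 = 13.9119
Total violation = 0.531 + 1.318 + 10.8756 + 13.9119 = 26.6365


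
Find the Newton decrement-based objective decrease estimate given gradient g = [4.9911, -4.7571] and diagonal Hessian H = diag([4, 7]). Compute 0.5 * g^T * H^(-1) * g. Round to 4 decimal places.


Step 1: H is diagonal, so H^(-1) * g = [1.2478, -0.6796].
Step 2: g^T H^(-1) g = sum_i g_i^2 / H_ii
  = (4.9911)^2/4 + (-4.7571)^2/7
  = 6.2278 + 3.2329 = 9.4606
Step 3: Objective decrease = 0.5 * g^T H^(-1) g = 4.7303


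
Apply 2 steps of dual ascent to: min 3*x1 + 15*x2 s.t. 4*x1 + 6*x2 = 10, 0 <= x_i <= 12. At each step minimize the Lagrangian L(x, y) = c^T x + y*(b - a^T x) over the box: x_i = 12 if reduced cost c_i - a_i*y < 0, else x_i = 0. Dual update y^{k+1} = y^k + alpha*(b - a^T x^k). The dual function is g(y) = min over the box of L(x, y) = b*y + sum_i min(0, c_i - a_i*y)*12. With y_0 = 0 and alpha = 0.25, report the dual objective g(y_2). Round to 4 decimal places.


Dual ascent for LP: min 3*x1 + 15*x2, 4*x1 + 6*x2 = 10, 0 <= x_i <= 12
Step 1: y^k = 0.0, reduced costs: (3.0, 15.0)
  x^k = (0.0, 0.0), subgradient = b - a^T x = 10.0
  y^{k+1} = 0.0 + 0.25*10.0 = 2.5
Step 2: y^k = 2.5, reduced costs: (-7.0, 0.0)
  x^k = (12.0, 0.0), subgradient = b - a^T x = -38.0
  y^{k+1} = 2.5 + 0.25*-38.0 = -7.0
Dual objective at y_2 = -7.0: reduced costs (31.0, 57.0), box minimizer x = (0.0, 0.0)
g(y_2) = b*y + (c1 - a1*y)*x1 + (c2 - a2*y)*x2 = 10*(-7.0) + 31.0*0.0 + 57.0*0.0 = -70.0 + 0.0 + 0.0 = -70.0


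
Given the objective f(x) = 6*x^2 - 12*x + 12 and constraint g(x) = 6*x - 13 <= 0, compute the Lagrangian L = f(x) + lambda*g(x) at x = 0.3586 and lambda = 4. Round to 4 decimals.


Step 1: Evaluate f(x).
f(0.3586) = 6*0.3586^2 - 12*0.3586 + 12 = 8.4684
Step 2: Evaluate g(x).
g(0.3586) = 6*0.3586 - 13 = -10.8484
Step 3: Compute Lagrangian.
L = 8.4684 + 4*-10.8484 = -34.9252


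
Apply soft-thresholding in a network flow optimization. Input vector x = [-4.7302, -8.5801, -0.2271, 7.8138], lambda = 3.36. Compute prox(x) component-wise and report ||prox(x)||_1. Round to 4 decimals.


Soft-thresholding with lambda = 3.36:
prox(-4.7302) = sign(-4.7302)*max(|-4.7302| - 3.36, 0) = -1.3702
prox(-8.5801) = sign(-8.5801)*max(|-8.5801| - 3.36, 0) = -5.2201
prox(-0.2271) = sign(-0.2271)*max(|-0.2271| - 3.36, 0) = 0.0
prox(7.8138) = sign(7.8138)*max(|7.8138| - 3.36, 0) = 4.4538
prox(x) = [-1.3702, -5.2201, 0.0, 4.4538]
||prox(x)||_1 = 1.3702 + 5.2201 + 0.0 + 4.4538 = 11.0441


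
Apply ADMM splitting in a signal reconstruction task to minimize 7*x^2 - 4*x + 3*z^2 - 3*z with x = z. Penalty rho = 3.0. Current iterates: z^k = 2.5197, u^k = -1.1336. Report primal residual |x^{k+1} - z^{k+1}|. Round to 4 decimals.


ADMM iteration with rho = 3.0, z^k = 2.5197, u^k = -1.1336
Step 1: x-update.
Minimize 7*x^2 - 4*x + (3.0/2)*(x - 2.5197 - 1.1336)^2
FOC: (2*7 + 3.0)*x = 4 + 3.0*(2.5197 + 1.1336)
x^{k+1} = 0.88
Step 2: z-update.
Minimize 3*z^2 - 3*z + (3.0/2)*(0.88 - z - 1.1336)^2
FOC: (2*3 + 3.0)*z = 3 + 3.0*(0.88 - 1.1336)
z^{k+1} = 0.2488
Step 3: u-update.
u^{k+1} = -1.1336 + 0.88 - 0.2488 = -0.5024
Step 4: Primal residual = |0.88 - 0.2488| = 0.6312


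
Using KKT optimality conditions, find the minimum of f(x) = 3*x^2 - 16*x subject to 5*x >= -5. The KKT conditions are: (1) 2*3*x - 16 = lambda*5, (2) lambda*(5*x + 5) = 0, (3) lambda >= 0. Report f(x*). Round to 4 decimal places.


Step 1: Try lambda = 0 (constraint inactive).
Stationarity: 2*3*x - 16 = 0
x* = 16/(2*3) = 8/3 = 2.6667 (rounded; the exact value 8/3 is used below)
Check constraint: 5*2.6667 = 13.3335 >= -5 -- satisfied.
Step 2: Compute optimal value.
f(x*) = 3*(8/3)^2 - 16*(8/3) = -21.3333


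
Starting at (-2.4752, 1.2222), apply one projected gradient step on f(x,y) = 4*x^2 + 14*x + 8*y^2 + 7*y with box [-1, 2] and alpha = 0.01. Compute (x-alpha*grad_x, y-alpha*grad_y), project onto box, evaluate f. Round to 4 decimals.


Step 1: Compute gradient at (-2.4752, 1.2222).
grad_x = 2*4*-2.4752 + 14 = -5.8016
grad_y = 2*8*1.2222 + 7 = 26.5552
Step 2: Gradient step.
x_raw = -2.4752 - 0.01*-5.8016 = -2.4172
y_raw = 1.2222 - 0.01*26.5552 = 0.9566
Step 3: Project onto [-1, 2].
x_proj = clip(-2.4172) = -1.0
y_proj = clip(0.9566) = 0.9566
Step 4: Evaluate f.
f(-1.0, 0.9566) = 4.0179


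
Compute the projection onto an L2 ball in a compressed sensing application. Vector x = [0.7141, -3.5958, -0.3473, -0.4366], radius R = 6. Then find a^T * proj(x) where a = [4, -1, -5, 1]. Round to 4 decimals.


Step 1: Compute ||x|| (intermediates to 6 decimals).
||x|| = sqrt(0.7141^2 + (-3.5958)^2 + (-0.3473)^2 + (-0.4366)^2) = 3.708228
Step 2: Project.
Since ||x|| <= R, proj = x (no scaling needed).
proj(x) = [0.7141, -3.5958, -0.3473, -0.4366]
Step 3: Dot product.
a^T * proj(x) = 4*0.7141 - 1*(-3.5958) - 5*(-0.3473) + 1*(-0.4366) = 7.7521


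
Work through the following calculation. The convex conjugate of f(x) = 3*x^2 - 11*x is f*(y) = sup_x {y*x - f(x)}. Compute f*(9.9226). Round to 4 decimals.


f*(y) = sup_x {y*x - a*x^2 - b*x} = sup_x {(y-b)*x - a*x^2}
FOC: (y - b) - 2a*x = 0 => x* = (y - b)/(2a)
x* = (9.9226 + 11)/(2*3) = 3.4871
f*(9.9226) = (y-b)^2/(4a) = (9.9226 + 11)^2/(4*3)
= 437.7552/12 = 36.4796


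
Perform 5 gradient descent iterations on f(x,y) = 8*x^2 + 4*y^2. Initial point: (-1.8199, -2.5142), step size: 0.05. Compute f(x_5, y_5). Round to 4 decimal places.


Gradient descent on f(x,y) = 8*x^2 + 4*y^2.
Starting point: (-1.8199, -2.5142), alpha = 0.05
Step 1: grad_x = 2*8*-1.8199 = -29.1184, grad_y = 2*4*-2.5142 = -20.1136
  x_1 = -1.8199 - 0.05*-29.1184 = -0.364
  y_1 = -2.5142 - 0.05*-20.1136 = -1.5085
Step 2: grad_x = 2*8*-0.364 = -5.8237, grad_y = 2*4*-1.5085 = -12.0682
  x_2 = -0.364 - 0.05*-5.8237 = -0.0728
  y_2 = -1.5085 - 0.05*-12.0682 = -0.9051
Step 3: grad_x = 2*8*-0.0728 = -1.1647, grad_y = 2*4*-0.9051 = -7.2409
  x_3 = -0.0728 - 0.05*-1.1647 = -0.0146
  y_3 = -0.9051 - 0.05*-7.2409 = -0.5431
Step 4: grad_x = 2*8*-0.0146 = -0.2329, grad_y = 2*4*-0.5431 = -4.3445
  x_4 = -0.0146 - 0.05*-0.2329 = -0.0029
  y_4 = -0.5431 - 0.05*-4.3445 = -0.3258
Step 5: grad_x = 2*8*-0.0029 = -0.0466, grad_y = 2*4*-0.3258 = -2.6067
  x_5 = -0.0029 - 0.05*-0.0466 = -0.0006
  y_5 = -0.3258 - 0.05*-2.6067 = -0.1955
f(-0.0006, -0.1955) = 8*(-0.0006)^2 + 4*(-0.1955)^2 = 0.1529


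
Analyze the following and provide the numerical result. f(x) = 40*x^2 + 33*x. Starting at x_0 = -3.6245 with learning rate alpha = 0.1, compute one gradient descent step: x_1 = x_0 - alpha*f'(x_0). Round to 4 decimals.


We compute the gradient at x_0 and apply the update.
f'(x) = 80*x + 33
f'(-3.6245) = 80*-3.6245 + 33 = -256.96
x_1 = -3.6245 - 0.1*-256.96 = 22.0715


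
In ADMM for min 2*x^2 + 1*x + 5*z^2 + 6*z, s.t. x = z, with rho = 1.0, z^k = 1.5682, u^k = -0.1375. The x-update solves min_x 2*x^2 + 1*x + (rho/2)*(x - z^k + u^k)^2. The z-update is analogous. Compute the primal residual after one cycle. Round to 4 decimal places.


ADMM iteration with rho = 1.0, z^k = 1.5682, u^k = -0.1375
Step 1: x-update.
Minimize 2*x^2 + 1*x + (1.0/2)*(x - 1.5682 - 0.1375)^2
FOC: (2*2 + 1.0)*x = -1 + 1.0*(1.5682 + 0.1375)
x^{k+1} = 0.1411
Step 2: z-update.
Minimize 5*z^2 + 6*z + (1.0/2)*(0.1411 - z - 0.1375)^2
FOC: (2*5 + 1.0)*z = -6 + 1.0*(0.1411 - 0.1375)
z^{k+1} = -0.5451
Step 3: u-update.
u^{k+1} = -0.1375 + 0.1411 + 0.5451 = 0.5488
Step 4: Primal residual = |0.1411 + 0.5451| = 0.6863


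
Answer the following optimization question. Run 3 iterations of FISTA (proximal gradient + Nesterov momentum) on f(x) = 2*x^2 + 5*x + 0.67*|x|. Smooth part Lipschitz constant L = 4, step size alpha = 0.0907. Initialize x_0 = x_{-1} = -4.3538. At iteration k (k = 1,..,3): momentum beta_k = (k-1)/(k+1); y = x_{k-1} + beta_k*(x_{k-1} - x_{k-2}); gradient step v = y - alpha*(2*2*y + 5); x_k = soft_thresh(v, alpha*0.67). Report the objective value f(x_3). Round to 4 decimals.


FISTA on f(x) = 2*x^2 + 5*x + 0.67*|x|
L = 4, alpha = 0.0907
Iteration 1: beta = 0.0, y = -4.3538 + 0.0*(-4.3538 + 4.3538) = -4.3538
  grad(y) = -12.4152, v = y - alpha*grad = -3.2277
  prox(v) = soft_thresh(-3.2277, 0.0608) = -3.167
Iteration 2: beta = 0.3333, y = -3.167 + 0.3333*(-3.167 + 4.3538) = -2.7714
  grad(y) = -6.0855, v = y - alpha*grad = -2.2194
  prox(v) = soft_thresh(-2.2194, 0.0608) = -2.1586
Iteration 3: beta = 0.5, y = -2.1586 + 0.5*(-2.1586 + 3.167) = -1.6545
  grad(y) = -1.6179, v = y - alpha*grad = -1.5077
  prox(v) = soft_thresh(-1.5077, 0.0608) = -1.447
f(x_3) = 2*(-1.447)^2 + 5*(-1.447) + 0.67*|-1.447| = -2.0779


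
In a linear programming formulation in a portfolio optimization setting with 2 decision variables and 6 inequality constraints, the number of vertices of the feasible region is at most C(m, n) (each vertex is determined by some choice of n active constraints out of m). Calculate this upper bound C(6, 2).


Each vertex corresponds to some choice of n active constraints out of m, so the number of vertices is at most C(m, n) = m! / (n!(m-n)!).
m = 6, n = 2
Numerator: 6 * 5
Denominator: 2! = 2
C(6, 2) = 15


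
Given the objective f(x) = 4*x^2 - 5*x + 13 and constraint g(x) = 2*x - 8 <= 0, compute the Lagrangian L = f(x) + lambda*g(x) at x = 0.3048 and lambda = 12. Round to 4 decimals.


Step 1: Evaluate f(x).
f(0.3048) = 4*0.3048^2 - 5*0.3048 + 13 = 11.8476
Step 2: Evaluate g(x).
g(0.3048) = 2*0.3048 - 8 = -7.3904
Step 3: Compute Lagrangian.
L = 11.8476 + 12*-7.3904 = -76.8372


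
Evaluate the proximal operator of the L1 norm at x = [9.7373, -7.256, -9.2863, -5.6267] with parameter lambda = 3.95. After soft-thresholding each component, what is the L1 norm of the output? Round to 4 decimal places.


Soft-thresholding with lambda = 3.95:
prox(9.7373) = sign(9.7373)*max(|9.7373| - 3.95, 0) = 5.7873
prox(-7.256) = sign(-7.256)*max(|-7.256| - 3.95, 0) = -3.306
prox(-9.2863) = sign(-9.2863)*max(|-9.2863| - 3.95, 0) = -5.3363
prox(-5.6267) = sign(-5.6267)*max(|-5.6267| - 3.95, 0) = -1.6767
prox(x) = [5.7873, -3.306, -5.3363, -1.6767]
||prox(x)||_1 = 5.7873 + 3.306 + 5.3363 + 1.6767 = 16.1063


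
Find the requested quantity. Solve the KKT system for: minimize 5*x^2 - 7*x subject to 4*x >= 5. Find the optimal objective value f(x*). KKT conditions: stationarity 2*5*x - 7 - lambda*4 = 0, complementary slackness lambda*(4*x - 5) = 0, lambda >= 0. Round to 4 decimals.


Step 1: Try lambda = 0 (constraint inactive).
x_unc = 7/(2*5) = 0.7
Check: 4*0.7 = 2.8 < 5 -- violated!
Step 2: Constraint must be active: 4*x = 5
x* = 5/4 = 1.25
lambda = (2*5*1.25 - 7)/4 = 1.375
Step 3: Compute optimal value.
f(x*) = 5*1.25^2 - 7*1.25 = -0.9375


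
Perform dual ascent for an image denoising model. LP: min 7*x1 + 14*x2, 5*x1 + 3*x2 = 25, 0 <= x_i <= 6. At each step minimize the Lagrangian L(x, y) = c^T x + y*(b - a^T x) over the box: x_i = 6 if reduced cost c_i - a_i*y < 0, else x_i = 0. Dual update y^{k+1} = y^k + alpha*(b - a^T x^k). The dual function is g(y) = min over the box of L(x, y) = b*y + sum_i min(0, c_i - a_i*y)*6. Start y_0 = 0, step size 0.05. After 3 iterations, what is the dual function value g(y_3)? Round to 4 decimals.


Dual ascent for LP: min 7*x1 + 14*x2, 5*x1 + 3*x2 = 25, 0 <= x_i <= 6
Step 1: y^k = 0.0, reduced costs: (7.0, 14.0)
  x^k = (0.0, 0.0), subgradient = b - a^T x = 25.0
  y^{k+1} = 0.0 + 0.05*25.0 = 1.25
Step 2: y^k = 1.25, reduced costs: (0.75, 10.25)
  x^k = (0.0, 0.0), subgradient = b - a^T x = 25.0
  y^{k+1} = 1.25 + 0.05*25.0 = 2.5
Step 3: y^k = 2.5, reduced costs: (-5.5, 6.5)
  x^k = (6.0, 0.0), subgradient = b - a^T x = -5.0
  y^{k+1} = 2.5 + 0.05*-5.0 = 2.25
Dual objective at y_3 = 2.25: reduced costs (-4.25, 7.25), box minimizer x = (6.0, 0.0)
g(y_3) = b*y + (c1 - a1*y)*x1 + (c2 - a2*y)*x2 = 25*2.25 + (-4.25)*6.0 + 7.25*0.0 = 56.25 - 25.5 + 0.0 = 30.75


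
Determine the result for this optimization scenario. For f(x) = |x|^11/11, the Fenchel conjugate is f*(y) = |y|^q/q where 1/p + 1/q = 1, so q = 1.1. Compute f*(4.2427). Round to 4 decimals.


The conjugate exponent q satisfies 1/p + 1/q = 1.
p = 11, so q = 11/(11 - 1) = 1.1
|y|^q = 4.2427^1.1 = 4.9024
f*(4.2427) = 4.9024 / 1.1 = 4.4567


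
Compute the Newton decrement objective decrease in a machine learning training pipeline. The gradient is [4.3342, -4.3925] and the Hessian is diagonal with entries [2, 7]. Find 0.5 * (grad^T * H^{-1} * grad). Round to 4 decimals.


Step 1: H is diagonal, so H^(-1) * g = [2.1671, -0.6275].
Step 2: g^T H^(-1) g = sum_i g_i^2 / H_ii
  = (4.3342)^2/2 + (-4.3925)^2/7
  = 9.3926 + 2.7563 = 12.1489
Step 3: Objective decrease = 0.5 * g^T H^(-1) g = 6.0745


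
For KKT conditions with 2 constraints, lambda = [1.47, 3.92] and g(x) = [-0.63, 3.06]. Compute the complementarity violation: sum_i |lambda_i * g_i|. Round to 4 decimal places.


KKT complementary slackness check:
lambda_1 * g_1 = 1.47 * -0.63 = -0.9261
lambda_2 * g_2 = 3.92 * 3.06 = 11.9952
Total violation = 0.9261 + 11.9952 = 12.9213


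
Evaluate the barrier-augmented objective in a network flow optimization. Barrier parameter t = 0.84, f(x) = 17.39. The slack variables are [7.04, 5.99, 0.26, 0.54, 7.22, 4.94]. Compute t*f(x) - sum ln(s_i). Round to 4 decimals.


Step 1: Compute log-barrier.
ln values: [1.9516, 1.7901, -1.3471, -0.6162, 1.9769, 1.5974]
phi = -(1.9516 + 1.7901 - 1.3471 - 0.6162 + 1.9769 + 1.5974) = -5.3527
Step 2: Compute augmented objective.
t*f(x) = 0.84*17.39 = 14.6076
Total = 14.6076 - 5.3527 = 9.2549


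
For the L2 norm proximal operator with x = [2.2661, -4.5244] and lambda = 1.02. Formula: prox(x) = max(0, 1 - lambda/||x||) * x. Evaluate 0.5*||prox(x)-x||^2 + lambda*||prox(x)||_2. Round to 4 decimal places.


Step 1: Compute ||x||.
||x|| = 5.0602
Step 2: Compute scaling factor.
scale = max(0, 1 - 1.02/5.0602) = 0.7984
Step 3: prox(x) = [1.8093, -3.6124]
||prox(x)|| = 4.0402
Step 4: Proximal objective.
0.5*||prox-x||^2 = 0.5202
lambda*||prox|| = 4.121
Total = 4.6412


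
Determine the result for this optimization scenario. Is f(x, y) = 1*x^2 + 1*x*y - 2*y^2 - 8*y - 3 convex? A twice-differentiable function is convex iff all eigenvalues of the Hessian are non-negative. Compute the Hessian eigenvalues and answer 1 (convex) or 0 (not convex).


The Hessian of f(x,y) = 1*x^2 + 1*x*y - 2*y^2 - 8*y - 3 is:
H = [[2, 1], [1, -4]]
Trace = 2 - 4 = -2
Determinant = 2*-4 - (1)^2 = -9
Discriminant = (-2)^2 - 4*-9 = 40.0
Eigenvalues: lambda_1 = -4.1623, lambda_2 = 2.1623
The function is not convex.

0


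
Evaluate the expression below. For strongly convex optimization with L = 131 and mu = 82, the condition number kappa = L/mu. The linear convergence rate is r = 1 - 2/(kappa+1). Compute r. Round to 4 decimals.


Step 1: Compute the condition number.
kappa = L/mu = 131/82 = 1.5976
Step 2: Compute the convergence rate.
r = 1 - 2/(kappa + 1) = 1 - 2*mu/(L + mu) = (L - mu)/(L + mu) = 49/213 = 0.23


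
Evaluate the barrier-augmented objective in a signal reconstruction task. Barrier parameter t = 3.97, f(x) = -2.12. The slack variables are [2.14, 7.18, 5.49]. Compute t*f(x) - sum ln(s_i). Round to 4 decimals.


Step 1: Compute log-barrier.
ln values: [0.7608, 1.9713, 1.7029]
phi = -(0.7608 + 1.9713 + 1.7029) = -4.435
Step 2: Compute augmented objective.
t*f(x) = 3.97*-2.12 = -8.4164
Total = -8.4164 - 4.435 = -12.8514


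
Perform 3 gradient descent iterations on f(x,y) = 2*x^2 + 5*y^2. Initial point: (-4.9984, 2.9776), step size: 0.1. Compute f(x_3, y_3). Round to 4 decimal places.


Gradient descent on f(x,y) = 2*x^2 + 5*y^2.
Starting point: (-4.9984, 2.9776), alpha = 0.1
Step 1: grad_x = 2*2*-4.9984 = -19.9936, grad_y = 2*5*2.9776 = 29.776
  x_1 = -4.9984 - 0.1*-19.9936 = -2.999
  y_1 = 2.9776 - 0.1*29.776 = 0.0
Step 2: grad_x = 2*2*-2.999 = -11.9962, grad_y = 2*5*0.0 = 0.0
  x_2 = -2.999 - 0.1*-11.9962 = -1.7994
  y_2 = 0.0 - 0.1*0.0 = 0.0
Step 3: grad_x = 2*2*-1.7994 = -7.1977, grad_y = 2*5*0.0 = 0.0
  x_3 = -1.7994 - 0.1*-7.1977 = -1.0797
  y_3 = 0.0 - 0.1*0.0 = 0.0
f(-1.0797, 0.0) = 2*(-1.0797)^2 + 5*0.0^2 = 2.3313


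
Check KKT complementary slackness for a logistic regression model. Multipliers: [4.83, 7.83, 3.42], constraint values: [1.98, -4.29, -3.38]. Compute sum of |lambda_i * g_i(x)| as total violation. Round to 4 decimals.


KKT complementary slackness check:
lambda_1 * g_1 = 4.83 * 1.98 = 9.5634
lambda_2 * g_2 = 7.83 * -4.29 = -33.5907
lambda_3 * g_3 = 3.42 * -3.38 = -11.5596
Total violation = 9.5634 + 33.5907 + 11.5596 = 54.7137


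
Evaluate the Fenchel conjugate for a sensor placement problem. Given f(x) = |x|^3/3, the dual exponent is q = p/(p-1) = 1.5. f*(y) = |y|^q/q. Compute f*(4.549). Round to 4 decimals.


The conjugate exponent q satisfies 1/p + 1/q = 1.
p = 3, so q = 3/(3 - 1) = 1.5
|y|^q = 4.549^1.5 = 9.7023
f*(4.549) = 9.7023 / 1.5 = 6.4682


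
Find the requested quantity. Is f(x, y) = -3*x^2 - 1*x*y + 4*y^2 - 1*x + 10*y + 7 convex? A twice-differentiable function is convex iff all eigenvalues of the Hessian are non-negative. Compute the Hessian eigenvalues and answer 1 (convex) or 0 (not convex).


The Hessian of f(x,y) = -3*x^2 - 1*x*y + 4*y^2 - 1*x + 10*y + 7 is:
H = [[-6, -1], [-1, 8]]
Trace = -6 + 8 = 2
Determinant = -6*8 - (-1)^2 = -49
Discriminant = (2)^2 - 4*-49 = 200.0
Eigenvalues: lambda_1 = -6.0711, lambda_2 = 8.0711
The function is not convex.

0


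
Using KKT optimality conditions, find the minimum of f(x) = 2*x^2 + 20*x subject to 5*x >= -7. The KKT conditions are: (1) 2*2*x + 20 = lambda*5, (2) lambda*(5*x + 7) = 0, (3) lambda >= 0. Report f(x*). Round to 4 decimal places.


Step 1: Try lambda = 0 (constraint inactive).
x_unc = -20/(2*2) = -5.0
Check: 5*-5.0 = -25.0 < -7 -- violated!
Step 2: Constraint must be active: 5*x = -7
x* = -7/5 = -1.4
lambda = (2*2*(-1.4) + 20)/5 = 2.88
Step 3: Compute optimal value.
f(x*) = 2*(-1.4)^2 + 20*(-1.4) = -24.08


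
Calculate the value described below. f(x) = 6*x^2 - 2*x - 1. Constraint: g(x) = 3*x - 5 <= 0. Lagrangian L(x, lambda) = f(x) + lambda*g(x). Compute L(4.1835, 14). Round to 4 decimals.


Step 1: Evaluate f(x).
f(4.1835) = 6*4.1835^2 - 2*4.1835 - 1 = 95.643
Step 2: Evaluate g(x).
g(4.1835) = 3*4.1835 - 5 = 7.5505
Step 3: Compute Lagrangian.
L = 95.643 + 14*7.5505 = 201.35


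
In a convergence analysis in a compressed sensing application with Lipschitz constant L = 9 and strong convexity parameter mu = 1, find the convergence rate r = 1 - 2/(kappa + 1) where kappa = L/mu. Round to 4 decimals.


Step 1: Compute the condition number.
kappa = L/mu = 9/1 = 9.0
Step 2: Compute the convergence rate.
r = 1 - 2/(kappa + 1) = 1 - 2*mu/(L + mu) = (L - mu)/(L + mu) = 8/10 = 0.8


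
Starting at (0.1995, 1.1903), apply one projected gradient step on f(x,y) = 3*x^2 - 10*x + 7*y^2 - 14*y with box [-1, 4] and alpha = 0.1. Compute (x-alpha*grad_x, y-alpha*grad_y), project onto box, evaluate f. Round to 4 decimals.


Step 1: Compute gradient at (0.1995, 1.1903).
grad_x = 2*3*0.1995 - 10 = -8.803
grad_y = 2*7*1.1903 - 14 = 2.6642
Step 2: Gradient step.
x_raw = 0.1995 - 0.1*-8.803 = 1.0798
y_raw = 1.1903 - 0.1*2.6642 = 0.9239
Step 3: Project onto [-1, 4].
x_proj = clip(1.0798) = 1.0798
y_proj = clip(0.9239) = 0.9239
Step 4: Evaluate f.
f(1.0798, 0.9239) = -14.2595


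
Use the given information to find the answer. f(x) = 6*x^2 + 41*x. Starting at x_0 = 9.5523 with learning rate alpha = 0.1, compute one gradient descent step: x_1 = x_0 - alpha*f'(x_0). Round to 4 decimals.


We compute the gradient at x_0 and apply the update.
f'(x) = 12*x + 41
f'(9.5523) = 12*9.5523 + 41 = 155.6276
x_1 = 9.5523 - 0.1*155.6276 = -6.0105


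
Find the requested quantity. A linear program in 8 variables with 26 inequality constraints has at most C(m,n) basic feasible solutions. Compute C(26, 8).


Each vertex corresponds to some choice of n active constraints out of m, so the number of vertices is at most C(m, n) = m! / (n!(m-n)!).
m = 26, n = 8
Numerator: 26 * 25 * 24 * 23 * 22 * 21 * 20 * 19
Denominator: 8! = 40320
C(26, 8) = 1562275


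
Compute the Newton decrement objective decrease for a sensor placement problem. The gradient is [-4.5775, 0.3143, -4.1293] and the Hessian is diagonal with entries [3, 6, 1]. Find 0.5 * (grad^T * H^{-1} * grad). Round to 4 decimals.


Step 1: H is diagonal, so H^(-1) * g = [-1.5258, 0.0524, -4.1293].
Step 2: g^T H^(-1) g = sum_i g_i^2 / H_ii
  = (-4.5775)^2/3 + (0.3143)^2/6 + (-4.1293)^2/1
  = 6.9845 + 0.0165 + 17.0511 = 24.0521
Step 3: Objective decrease = 0.5 * g^T H^(-1) g = 12.026


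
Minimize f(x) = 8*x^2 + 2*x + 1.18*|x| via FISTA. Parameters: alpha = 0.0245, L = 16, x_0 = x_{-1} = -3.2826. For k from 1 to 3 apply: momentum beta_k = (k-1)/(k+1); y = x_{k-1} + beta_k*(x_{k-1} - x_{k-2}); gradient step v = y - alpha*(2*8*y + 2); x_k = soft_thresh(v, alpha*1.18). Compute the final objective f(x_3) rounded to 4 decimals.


FISTA on f(x) = 8*x^2 + 2*x + 1.18*|x|
L = 16, alpha = 0.0245
Iteration 1: beta = 0.0, y = -3.2826 + 0.0*(-3.2826 + 3.2826) = -3.2826
  grad(y) = -50.5216, v = y - alpha*grad = -2.0448
  prox(v) = soft_thresh(-2.0448, 0.0289) = -2.0159
Iteration 2: beta = 0.3333, y = -2.0159 + 0.3333*(-2.0159 + 3.2826) = -1.5937
  grad(y) = -23.4989, v = y - alpha*grad = -1.018
  prox(v) = soft_thresh(-1.018, 0.0289) = -0.989
Iteration 3: beta = 0.5, y = -0.989 + 0.5*(-0.989 + 2.0159) = -0.4756
  grad(y) = -5.6099, v = y - alpha*grad = -0.3382
  prox(v) = soft_thresh(-0.3382, 0.0289) = -0.3093
f(x_3) = 8*(-0.3093)^2 + 2*(-0.3093) + 1.18*|-0.3093| = 0.5116
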